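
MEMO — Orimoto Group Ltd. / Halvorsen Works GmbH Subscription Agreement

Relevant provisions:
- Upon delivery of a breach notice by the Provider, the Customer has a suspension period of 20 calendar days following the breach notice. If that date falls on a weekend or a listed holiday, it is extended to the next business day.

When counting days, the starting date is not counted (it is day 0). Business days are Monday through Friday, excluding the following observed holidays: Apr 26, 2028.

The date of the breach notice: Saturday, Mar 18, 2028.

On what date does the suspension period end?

Apr 7, 2028

Adding 20 calendar days to Mar 18, 2028 gives Apr 7, 2028, which is the last day of the suspension period. Apr 7, 2028 is a Friday and is not a listed holiday, so no roll-forward applies.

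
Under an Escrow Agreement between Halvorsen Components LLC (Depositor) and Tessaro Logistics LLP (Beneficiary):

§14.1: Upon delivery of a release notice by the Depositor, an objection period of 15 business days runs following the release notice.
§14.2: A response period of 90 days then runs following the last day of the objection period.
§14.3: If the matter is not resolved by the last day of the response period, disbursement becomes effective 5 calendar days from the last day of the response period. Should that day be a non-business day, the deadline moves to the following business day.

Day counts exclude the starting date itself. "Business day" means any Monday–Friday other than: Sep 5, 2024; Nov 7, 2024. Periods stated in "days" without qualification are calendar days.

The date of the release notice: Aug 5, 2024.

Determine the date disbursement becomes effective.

The last day of the objection period: counting 15 business days from Monday, Aug 5, 2024 (Aug 6, Aug 7, Aug 8, Aug 9, …, Aug 22, Aug 23, Aug 26, skipping weekends) reaches Monday, Aug 26, 2024.
The last day of the response period: Aug 26, 2024 + 90 days = Nov 24, 2024.
The date disbursement becomes effective: 5 calendar days after Nov 24, 2024 is Nov 29, 2024. Nov 29, 2024 is a Friday and is not a listed holiday, so no roll-forward applies.

Nov 29, 2024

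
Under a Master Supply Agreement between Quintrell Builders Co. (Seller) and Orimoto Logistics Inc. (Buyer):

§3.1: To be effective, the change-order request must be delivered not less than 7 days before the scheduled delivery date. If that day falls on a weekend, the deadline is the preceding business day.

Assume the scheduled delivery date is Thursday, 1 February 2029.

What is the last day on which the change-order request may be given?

1 February 2029 minus 7 days is 25 January 2029. That is a Thursday, so no adjustment is needed.

25 January 2029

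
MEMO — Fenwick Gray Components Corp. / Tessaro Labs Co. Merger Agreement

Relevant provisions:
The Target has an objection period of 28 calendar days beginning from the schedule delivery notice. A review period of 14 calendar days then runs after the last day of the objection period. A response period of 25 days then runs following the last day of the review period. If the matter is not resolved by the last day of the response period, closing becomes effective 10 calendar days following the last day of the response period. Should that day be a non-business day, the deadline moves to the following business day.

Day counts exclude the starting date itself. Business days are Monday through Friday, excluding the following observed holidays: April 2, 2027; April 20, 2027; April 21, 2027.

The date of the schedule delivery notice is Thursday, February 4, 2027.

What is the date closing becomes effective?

April 22, 2027

The last day of the objection period: 28 calendar days after February 4, 2027 is March 4, 2027.
Adding 14 calendar days to March 4, 2027 gives March 18, 2027, which is the last day of the review period.
The last day of the response period: 25 calendar days after March 18, 2027 is April 12, 2027.
Adding 10 calendar days to April 12, 2027 gives April 22, 2027, which is the date closing becomes effective. April 22, 2027 is a Thursday and is not a listed holiday, so no roll-forward applies.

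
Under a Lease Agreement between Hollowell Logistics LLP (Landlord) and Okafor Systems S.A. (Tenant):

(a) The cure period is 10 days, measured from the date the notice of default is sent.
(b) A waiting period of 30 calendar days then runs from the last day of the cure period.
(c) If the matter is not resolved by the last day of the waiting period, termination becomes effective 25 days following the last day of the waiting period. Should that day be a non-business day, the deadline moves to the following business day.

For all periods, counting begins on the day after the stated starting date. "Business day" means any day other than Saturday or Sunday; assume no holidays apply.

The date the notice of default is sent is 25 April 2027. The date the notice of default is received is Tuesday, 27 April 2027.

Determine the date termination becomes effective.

29 June 2027

Adding 10 calendar days to 25 April 2027 gives 5 May 2027, which is the last day of the cure period.
The last day of the waiting period: 5 May 2027 + 30 days = 4 June 2027.
The date termination becomes effective: 4 June 2027 + 25 days = 29 June 2027. 29 June 2027 is a Tuesday, so no roll-forward applies.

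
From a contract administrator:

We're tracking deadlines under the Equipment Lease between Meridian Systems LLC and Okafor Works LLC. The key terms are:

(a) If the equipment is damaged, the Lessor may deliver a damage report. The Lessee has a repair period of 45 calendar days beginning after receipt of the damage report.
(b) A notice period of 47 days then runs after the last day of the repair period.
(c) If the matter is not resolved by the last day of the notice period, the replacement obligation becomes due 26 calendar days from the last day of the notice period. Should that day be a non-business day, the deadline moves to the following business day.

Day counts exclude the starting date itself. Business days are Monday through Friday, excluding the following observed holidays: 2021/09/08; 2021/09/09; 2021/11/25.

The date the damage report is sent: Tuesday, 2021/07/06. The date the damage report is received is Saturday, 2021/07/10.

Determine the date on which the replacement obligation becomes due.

The last day of the repair period: 45 calendar days after 2021/07/10 is 2021/08/24.
Adding 47 calendar days to 2021/08/24 gives 2021/10/10, which is the last day of the notice period.
Adding 26 calendar days to 2021/10/10 gives 2021/11/05, which is the date on which the replacement obligation becomes due. 2021/11/05 is a Friday and is not a listed holiday, so no roll-forward applies.

2021/11/05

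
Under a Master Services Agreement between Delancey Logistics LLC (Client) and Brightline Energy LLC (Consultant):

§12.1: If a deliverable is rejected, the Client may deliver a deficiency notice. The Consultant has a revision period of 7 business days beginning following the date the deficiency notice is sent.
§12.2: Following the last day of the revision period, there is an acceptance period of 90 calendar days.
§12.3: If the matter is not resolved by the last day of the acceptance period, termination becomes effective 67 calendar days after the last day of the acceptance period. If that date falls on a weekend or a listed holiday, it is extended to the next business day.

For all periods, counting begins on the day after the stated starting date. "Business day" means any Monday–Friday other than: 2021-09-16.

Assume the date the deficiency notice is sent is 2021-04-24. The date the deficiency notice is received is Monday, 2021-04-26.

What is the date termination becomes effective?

From Saturday, 2021-04-24, 7 business days (Apr 26, Apr 27, Apr 28, Apr 29, Apr 30, May 3, May 4, skipping weekends) brings us to Tuesday, 2021-05-04, which is the last day of the revision period.
The last day of the acceptance period: 2021-05-04 + 90 days = 2021-08-02.
The date termination becomes effective: 2021-08-02 + 67 days = 2021-10-08. 2021-10-08 is a Friday and is not a listed holiday, so no roll-forward applies.

2021-10-08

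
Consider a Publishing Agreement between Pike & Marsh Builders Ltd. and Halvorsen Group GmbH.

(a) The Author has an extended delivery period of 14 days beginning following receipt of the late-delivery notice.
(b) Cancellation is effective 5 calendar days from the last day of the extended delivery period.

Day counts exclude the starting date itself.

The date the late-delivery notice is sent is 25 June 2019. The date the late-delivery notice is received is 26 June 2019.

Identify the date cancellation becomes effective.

15 July 2019

Adding 14 calendar days to 26 June 2019 gives 10 July 2019, which is the last day of the extended delivery period.
Adding 5 calendar days to 10 July 2019 gives 15 July 2019, which is the date cancellation becomes effective.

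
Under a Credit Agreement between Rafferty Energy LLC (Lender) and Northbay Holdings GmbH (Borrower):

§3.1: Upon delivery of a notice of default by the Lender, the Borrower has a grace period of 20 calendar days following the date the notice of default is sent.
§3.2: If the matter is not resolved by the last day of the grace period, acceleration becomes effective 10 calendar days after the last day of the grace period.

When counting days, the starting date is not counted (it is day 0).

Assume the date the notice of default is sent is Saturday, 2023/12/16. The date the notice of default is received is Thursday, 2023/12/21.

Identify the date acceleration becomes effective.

2024/01/15

Adding 20 calendar days to 2023/12/16 gives 2024/01/05, which is the last day of the grace period.
Adding 10 calendar days to 2024/01/05 gives 2024/01/15, which is the date acceleration becomes effective.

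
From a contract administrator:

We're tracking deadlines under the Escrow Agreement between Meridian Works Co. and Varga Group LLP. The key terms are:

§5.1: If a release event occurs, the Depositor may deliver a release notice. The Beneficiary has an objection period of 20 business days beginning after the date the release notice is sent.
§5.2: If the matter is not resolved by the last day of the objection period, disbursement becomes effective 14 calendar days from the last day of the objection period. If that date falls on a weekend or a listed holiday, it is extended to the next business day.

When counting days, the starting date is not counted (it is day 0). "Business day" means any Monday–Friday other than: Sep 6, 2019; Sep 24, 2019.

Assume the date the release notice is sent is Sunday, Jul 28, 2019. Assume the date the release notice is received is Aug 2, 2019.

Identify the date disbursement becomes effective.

From Sunday, Jul 28, 2019, 20 business days (Jul 29, Jul 30, Jul 31, Aug 1, …, Aug 21, Aug 22, Aug 23, skipping weekends) brings us to Friday, Aug 23, 2019, which is the last day of the objection period.
The date disbursement becomes effective: Aug 23, 2019 + 14 days = Sep 6, 2019. That falls on Friday, a listed holiday, so it rolls to the next business day, Monday, Sep 9, 2019.

Sep 9, 2019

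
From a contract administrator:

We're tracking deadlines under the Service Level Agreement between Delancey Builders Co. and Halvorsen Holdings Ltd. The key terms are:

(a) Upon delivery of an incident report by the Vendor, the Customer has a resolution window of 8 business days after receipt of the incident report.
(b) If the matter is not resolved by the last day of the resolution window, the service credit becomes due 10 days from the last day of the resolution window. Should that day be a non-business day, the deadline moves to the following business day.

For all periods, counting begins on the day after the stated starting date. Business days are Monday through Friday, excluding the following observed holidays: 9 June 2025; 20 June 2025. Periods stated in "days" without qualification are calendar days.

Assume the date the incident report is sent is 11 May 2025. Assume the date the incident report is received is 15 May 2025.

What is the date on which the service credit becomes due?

6 June 2025

The last day of the resolution window: 8 business days after Thursday, 15 May 2025, skipping weekends — May 16, May 19, May 20, May 21, May 22, May 23, May 26, May 27 — lands on Tuesday, 27 May 2025.
Adding 10 calendar days to 27 May 2025 gives 6 June 2025, which is the date on which the service credit becomes due. 6 June 2025 is a Friday and is not a listed holiday, so no roll-forward applies.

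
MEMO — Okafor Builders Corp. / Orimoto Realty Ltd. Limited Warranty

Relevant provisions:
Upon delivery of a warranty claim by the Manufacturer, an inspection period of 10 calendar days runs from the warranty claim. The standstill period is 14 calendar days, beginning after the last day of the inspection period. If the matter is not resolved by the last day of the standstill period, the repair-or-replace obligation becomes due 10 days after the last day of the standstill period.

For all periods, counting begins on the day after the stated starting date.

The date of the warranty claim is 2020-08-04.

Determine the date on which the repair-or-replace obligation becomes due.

2020-09-07

Adding 10 calendar days to 2020-08-04 gives 2020-08-14, which is the last day of the inspection period.
Adding 14 calendar days to 2020-08-14 gives 2020-08-28, which is the last day of the standstill period.
The date on which the repair-or-replace obligation becomes due: 2020-08-28 + 10 days = 2020-09-07.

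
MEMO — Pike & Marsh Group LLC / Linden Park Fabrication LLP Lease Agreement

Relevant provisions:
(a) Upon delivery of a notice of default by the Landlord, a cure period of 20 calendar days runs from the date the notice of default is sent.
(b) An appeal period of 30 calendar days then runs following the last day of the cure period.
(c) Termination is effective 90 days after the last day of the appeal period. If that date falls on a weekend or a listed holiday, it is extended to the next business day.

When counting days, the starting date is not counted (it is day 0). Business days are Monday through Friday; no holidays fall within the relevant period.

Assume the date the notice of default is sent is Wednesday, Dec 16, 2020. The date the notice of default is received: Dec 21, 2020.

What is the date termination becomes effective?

Adding 20 calendar days to Dec 16, 2020 gives Jan 5, 2021, which is the last day of the cure period.
The last day of the appeal period: 30 calendar days after Jan 5, 2021 is Feb 4, 2021.
The date termination becomes effective: 90 calendar days after Feb 4, 2021 is May 5, 2021. May 5, 2021 is a Wednesday, so no roll-forward applies.

May 5, 2021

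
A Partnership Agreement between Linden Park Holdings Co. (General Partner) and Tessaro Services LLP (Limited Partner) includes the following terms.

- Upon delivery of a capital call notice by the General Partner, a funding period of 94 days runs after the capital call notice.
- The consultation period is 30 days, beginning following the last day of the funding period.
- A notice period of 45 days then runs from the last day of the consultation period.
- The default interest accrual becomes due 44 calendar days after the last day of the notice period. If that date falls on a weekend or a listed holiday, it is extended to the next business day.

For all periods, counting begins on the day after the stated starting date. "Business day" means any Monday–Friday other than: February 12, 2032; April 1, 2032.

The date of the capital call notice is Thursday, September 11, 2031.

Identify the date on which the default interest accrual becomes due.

The last day of the funding period: September 11, 2031 + 94 days = December 14, 2031.
Adding 30 calendar days to December 14, 2031 gives January 13, 2032, which is the last day of the consultation period.
The last day of the notice period: January 13, 2032 + 45 days = February 27, 2032.
Adding 44 calendar days to February 27, 2032 gives April 11, 2032, which is the date on which the default interest accrual becomes due. That falls on a Sunday, so it rolls to the next business day, Monday, April 12, 2032.

April 12, 2032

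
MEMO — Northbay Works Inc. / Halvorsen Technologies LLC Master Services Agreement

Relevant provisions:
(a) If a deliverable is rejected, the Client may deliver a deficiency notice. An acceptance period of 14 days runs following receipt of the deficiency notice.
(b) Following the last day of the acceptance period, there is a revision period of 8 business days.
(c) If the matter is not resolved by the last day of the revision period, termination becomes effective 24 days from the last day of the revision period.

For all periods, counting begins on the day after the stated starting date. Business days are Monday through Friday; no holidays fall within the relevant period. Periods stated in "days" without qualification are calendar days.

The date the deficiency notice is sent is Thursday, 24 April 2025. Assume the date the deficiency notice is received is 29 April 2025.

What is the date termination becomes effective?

Adding 14 calendar days to 29 April 2025 gives 13 May 2025, which is the last day of the acceptance period.
The last day of the revision period: counting 8 business days from Tuesday, 13 May 2025 (May 14, May 15, May 16, May 19, May 20, May 21, May 22, May 23, skipping weekends) reaches Friday, 23 May 2025.
The date termination becomes effective: 24 calendar days after 23 May 2025 is 16 June 2025.

16 June 2025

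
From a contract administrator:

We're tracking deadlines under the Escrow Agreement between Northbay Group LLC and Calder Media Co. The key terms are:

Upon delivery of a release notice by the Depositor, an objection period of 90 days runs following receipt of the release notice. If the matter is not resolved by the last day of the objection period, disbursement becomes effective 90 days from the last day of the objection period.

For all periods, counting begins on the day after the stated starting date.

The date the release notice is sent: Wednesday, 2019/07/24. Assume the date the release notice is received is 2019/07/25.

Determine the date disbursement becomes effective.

2020/01/21

Adding 90 calendar days to 2019/07/25 gives 2019/10/23, which is the last day of the objection period.
The date disbursement becomes effective: 90 calendar days after 2019/10/23 is 2020/01/21.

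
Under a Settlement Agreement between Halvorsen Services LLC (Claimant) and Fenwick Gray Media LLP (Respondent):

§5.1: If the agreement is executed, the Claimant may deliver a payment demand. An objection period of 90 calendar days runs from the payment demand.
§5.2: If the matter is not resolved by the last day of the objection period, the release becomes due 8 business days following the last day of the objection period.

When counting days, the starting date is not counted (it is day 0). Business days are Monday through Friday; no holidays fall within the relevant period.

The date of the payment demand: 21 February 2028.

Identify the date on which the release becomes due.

The last day of the objection period: 90 calendar days after 21 February 2028 is 21 May 2028.
The date on which the release becomes due: counting 8 business days from Sunday, 21 May 2028 (May 22, May 23, May 24, May 25, May 26, May 29, May 30, May 31, skipping weekends) reaches Wednesday, 31 May 2028.

31 May 2028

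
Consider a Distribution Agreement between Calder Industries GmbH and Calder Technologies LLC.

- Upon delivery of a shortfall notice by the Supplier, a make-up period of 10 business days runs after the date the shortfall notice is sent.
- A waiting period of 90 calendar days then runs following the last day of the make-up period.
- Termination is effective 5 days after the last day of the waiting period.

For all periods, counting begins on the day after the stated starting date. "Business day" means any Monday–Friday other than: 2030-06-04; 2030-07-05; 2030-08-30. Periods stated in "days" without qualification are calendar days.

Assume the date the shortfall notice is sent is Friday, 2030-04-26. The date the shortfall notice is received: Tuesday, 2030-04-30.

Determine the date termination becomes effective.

2030-08-13

From Friday, 2030-04-26, 10 business days (Apr 29, Apr 30, May 1, May 2, May 3, May 6, May 7, May 8, May 9, May 10, skipping weekends) brings us to Friday, 2030-05-10, which is the last day of the make-up period.
The last day of the waiting period: 90 calendar days after 2030-05-10 is 2030-08-08.
The date termination becomes effective: 2030-08-08 + 5 days = 2030-08-13.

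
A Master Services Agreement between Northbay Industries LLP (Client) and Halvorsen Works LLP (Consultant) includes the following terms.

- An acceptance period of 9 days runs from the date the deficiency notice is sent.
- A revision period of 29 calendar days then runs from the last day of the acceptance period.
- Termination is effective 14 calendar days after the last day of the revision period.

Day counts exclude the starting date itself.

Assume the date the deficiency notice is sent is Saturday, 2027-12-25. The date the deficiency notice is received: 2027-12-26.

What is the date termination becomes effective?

Adding 9 calendar days to 2027-12-25 gives 2028-01-03, which is the last day of the acceptance period.
The last day of the revision period: 29 calendar days after 2028-01-03 is 2028-02-01.
The date termination becomes effective: 14 calendar days after 2028-02-01 is 2028-02-15.

2028-02-15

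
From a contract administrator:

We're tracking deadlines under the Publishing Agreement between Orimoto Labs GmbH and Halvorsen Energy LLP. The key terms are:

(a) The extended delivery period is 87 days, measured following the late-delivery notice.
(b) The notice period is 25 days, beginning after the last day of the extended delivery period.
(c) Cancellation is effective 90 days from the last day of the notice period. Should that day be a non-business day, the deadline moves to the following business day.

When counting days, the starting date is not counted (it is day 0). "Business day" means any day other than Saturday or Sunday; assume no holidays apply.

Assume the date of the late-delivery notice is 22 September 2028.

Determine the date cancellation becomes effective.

The last day of the extended delivery period: 22 September 2028 + 87 days = 18 December 2028.
The last day of the notice period: 18 December 2028 + 25 days = 12 January 2029.
Adding 90 calendar days to 12 January 2029 gives 12 April 2029, which is the date cancellation becomes effective. 12 April 2029 is a Thursday, so no roll-forward applies.

12 April 2029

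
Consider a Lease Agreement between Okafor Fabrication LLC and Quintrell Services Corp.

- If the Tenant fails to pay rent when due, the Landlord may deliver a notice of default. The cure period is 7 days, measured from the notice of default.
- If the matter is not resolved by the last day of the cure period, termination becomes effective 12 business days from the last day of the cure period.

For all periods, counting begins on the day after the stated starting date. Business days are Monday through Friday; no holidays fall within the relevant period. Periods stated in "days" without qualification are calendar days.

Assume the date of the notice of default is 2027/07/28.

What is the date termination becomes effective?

2027/08/20

Adding 7 calendar days to 2027/07/28 gives 2027/08/04, which is the last day of the cure period.
The date termination becomes effective: counting 12 business days from Wednesday, 2027/08/04 (Aug 5, Aug 6, Aug 9, Aug 10, …, Aug 18, Aug 19, Aug 20, skipping weekends) reaches Friday, 2027/08/20.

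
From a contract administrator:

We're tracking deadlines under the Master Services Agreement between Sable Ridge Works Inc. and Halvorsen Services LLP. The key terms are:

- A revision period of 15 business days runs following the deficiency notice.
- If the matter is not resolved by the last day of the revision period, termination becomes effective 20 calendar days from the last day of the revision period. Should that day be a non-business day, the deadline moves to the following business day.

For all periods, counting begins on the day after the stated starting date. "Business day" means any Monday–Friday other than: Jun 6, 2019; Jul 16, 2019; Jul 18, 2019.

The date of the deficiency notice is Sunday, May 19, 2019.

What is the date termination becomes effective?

Jul 1, 2019

From Sunday, May 19, 2019, 15 business days (May 20, May 21, May 22, May 23, …, Jun 5, Jun 7, Jun 10, skipping weekends and the listed holiday on Jun 6) brings us to Monday, Jun 10, 2019, which is the last day of the revision period.
Adding 20 calendar days to Jun 10, 2019 gives Jun 30, 2019, which is the date termination becomes effective. That falls on a Sunday, so it rolls to the next business day, Monday, Jul 1, 2019.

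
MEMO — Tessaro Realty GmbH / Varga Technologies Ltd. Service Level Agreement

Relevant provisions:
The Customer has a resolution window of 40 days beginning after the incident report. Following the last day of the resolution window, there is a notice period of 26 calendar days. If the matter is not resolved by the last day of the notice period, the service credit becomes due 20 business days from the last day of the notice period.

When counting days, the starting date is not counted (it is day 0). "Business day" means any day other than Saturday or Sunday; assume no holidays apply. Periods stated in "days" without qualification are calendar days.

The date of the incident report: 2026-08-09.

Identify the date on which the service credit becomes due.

The last day of the resolution window: 40 calendar days after 2026-08-09 is 2026-09-18.
Adding 26 calendar days to 2026-09-18 gives 2026-10-14, which is the last day of the notice period.
The date on which the service credit becomes due: counting 20 business days from Wednesday, 2026-10-14 (Oct 15, Oct 16, Oct 19, Oct 20, …, Nov 9, Nov 10, Nov 11, skipping weekends) reaches Wednesday, 2026-11-11.

2026-11-11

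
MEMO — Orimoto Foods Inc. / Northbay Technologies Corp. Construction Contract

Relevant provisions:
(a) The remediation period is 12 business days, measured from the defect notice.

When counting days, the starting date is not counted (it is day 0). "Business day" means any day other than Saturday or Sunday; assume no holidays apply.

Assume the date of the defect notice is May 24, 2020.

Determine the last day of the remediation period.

Jun 9, 2020

From Sunday, May 24, 2020, 12 business days (May 25, May 26, May 27, May 28, …, Jun 5, Jun 8, Jun 9, skipping weekends) brings us to Tuesday, Jun 9, 2020, which is the last day of the remediation period.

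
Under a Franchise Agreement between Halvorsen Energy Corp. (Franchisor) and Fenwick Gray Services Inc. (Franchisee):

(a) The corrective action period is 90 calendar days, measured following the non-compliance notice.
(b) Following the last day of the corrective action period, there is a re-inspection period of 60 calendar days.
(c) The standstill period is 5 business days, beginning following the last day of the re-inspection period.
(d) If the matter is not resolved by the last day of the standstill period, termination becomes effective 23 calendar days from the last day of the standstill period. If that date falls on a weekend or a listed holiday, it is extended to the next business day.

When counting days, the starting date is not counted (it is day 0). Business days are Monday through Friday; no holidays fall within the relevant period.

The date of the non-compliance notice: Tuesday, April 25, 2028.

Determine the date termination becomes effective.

October 23, 2028

The last day of the corrective action period: April 25, 2028 + 90 days = July 24, 2028.
The last day of the re-inspection period: July 24, 2028 + 60 days = September 22, 2028.
From Friday, September 22, 2028, 5 business days (Sep 25, Sep 26, Sep 27, Sep 28, Sep 29, skipping weekends) brings us to Friday, September 29, 2028, which is the last day of the standstill period.
Adding 23 calendar days to September 29, 2028 gives October 22, 2028, which is the date termination becomes effective. That falls on a Sunday, so it rolls to the next business day, Monday, October 23, 2028.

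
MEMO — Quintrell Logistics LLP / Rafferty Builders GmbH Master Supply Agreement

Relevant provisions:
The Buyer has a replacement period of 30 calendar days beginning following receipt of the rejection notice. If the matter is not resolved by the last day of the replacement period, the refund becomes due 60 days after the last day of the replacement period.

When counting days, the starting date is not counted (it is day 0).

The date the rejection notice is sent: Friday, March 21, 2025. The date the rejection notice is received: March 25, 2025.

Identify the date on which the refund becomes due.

The last day of the replacement period: March 25, 2025 + 30 days = April 24, 2025.
Adding 60 calendar days to April 24, 2025 gives June 23, 2025, which is the date on which the refund becomes due.

June 23, 2025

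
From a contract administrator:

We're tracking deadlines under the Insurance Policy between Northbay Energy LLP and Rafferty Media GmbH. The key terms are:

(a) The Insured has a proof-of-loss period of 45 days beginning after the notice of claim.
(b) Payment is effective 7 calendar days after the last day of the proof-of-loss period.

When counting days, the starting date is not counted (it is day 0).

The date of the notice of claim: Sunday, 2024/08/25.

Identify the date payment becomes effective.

The last day of the proof-of-loss period: 2024/08/25 + 45 days = 2024/10/09.
The date payment becomes effective: 7 calendar days after 2024/10/09 is 2024/10/16.

2024/10/16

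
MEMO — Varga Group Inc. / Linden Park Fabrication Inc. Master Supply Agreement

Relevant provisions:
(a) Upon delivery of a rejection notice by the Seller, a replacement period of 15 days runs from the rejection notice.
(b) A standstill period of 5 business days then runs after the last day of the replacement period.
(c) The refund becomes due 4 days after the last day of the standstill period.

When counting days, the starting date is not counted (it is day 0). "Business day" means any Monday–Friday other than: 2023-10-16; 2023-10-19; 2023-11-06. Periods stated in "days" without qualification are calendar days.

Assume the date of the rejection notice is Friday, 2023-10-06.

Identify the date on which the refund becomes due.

The last day of the replacement period: 15 calendar days after 2023-10-06 is 2023-10-21.
The last day of the standstill period: 5 business days after Saturday, 2023-10-21, skipping weekends — Oct 23, Oct 24, Oct 25, Oct 26, Oct 27 — lands on Friday, 2023-10-27.
The date on which the refund becomes due: 4 calendar days after 2023-10-27 is 2023-10-31.

2023-10-31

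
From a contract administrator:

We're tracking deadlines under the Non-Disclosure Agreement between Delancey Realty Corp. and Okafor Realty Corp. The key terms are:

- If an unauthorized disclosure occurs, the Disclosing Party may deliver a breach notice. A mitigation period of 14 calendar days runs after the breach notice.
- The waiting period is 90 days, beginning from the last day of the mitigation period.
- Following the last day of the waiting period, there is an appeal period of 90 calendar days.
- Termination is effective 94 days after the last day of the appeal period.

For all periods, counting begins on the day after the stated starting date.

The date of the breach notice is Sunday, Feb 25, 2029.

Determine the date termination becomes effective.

The last day of the mitigation period: 14 calendar days after Feb 25, 2029 is Mar 11, 2029.
The last day of the waiting period: Mar 11, 2029 + 90 days = Jun 9, 2029.
Adding 90 calendar days to Jun 9, 2029 gives Sep 7, 2029, which is the last day of the appeal period.
Adding 94 calendar days to Sep 7, 2029 gives Dec 10, 2029, which is the date termination becomes effective.

Dec 10, 2029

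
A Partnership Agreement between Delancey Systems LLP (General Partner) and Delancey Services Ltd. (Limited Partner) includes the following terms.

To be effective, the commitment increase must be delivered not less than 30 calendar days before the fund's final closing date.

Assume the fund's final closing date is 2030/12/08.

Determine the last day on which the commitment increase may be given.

2030/11/08

2030/12/08 minus 30 days is 2030/11/08.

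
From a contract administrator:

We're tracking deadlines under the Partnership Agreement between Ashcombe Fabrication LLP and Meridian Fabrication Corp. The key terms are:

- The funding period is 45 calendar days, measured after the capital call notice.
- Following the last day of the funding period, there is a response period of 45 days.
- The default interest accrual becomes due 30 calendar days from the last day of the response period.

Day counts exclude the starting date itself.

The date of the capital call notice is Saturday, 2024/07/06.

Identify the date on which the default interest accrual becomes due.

Adding 45 calendar days to 2024/07/06 gives 2024/08/20, which is the last day of the funding period.
The last day of the response period: 45 calendar days after 2024/08/20 is 2024/10/04.
The date on which the default interest accrual becomes due: 30 calendar days after 2024/10/04 is 2024/11/03.

2024/11/03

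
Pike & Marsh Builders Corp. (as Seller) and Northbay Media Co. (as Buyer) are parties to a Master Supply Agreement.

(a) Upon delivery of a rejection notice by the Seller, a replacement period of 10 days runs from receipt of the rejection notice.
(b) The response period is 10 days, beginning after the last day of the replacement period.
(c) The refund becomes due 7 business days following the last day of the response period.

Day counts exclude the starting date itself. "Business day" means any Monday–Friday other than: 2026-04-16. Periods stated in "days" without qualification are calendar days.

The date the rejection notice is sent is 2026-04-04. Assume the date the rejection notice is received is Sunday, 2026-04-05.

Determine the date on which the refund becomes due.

2026-05-05

Adding 10 calendar days to 2026-04-05 gives 2026-04-15, which is the last day of the replacement period.
Adding 10 calendar days to 2026-04-15 gives 2026-04-25, which is the last day of the response period.
The date on which the refund becomes due: counting 7 business days from Saturday, 2026-04-25 (Apr 27, Apr 28, Apr 29, Apr 30, May 1, May 4, May 5, skipping weekends) reaches Tuesday, 2026-05-05.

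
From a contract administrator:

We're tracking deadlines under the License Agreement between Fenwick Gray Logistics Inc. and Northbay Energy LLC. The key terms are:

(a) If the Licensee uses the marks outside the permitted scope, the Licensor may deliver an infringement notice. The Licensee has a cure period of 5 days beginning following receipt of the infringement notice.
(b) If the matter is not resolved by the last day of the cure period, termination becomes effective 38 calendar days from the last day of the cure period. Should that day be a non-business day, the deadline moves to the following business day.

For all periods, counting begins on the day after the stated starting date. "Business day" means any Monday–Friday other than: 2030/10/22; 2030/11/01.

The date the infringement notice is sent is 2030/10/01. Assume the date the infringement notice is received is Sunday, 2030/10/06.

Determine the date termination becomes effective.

Adding 5 calendar days to 2030/10/06 gives 2030/10/11, which is the last day of the cure period.
The date termination becomes effective: 38 calendar days after 2030/10/11 is 2030/11/18. 2030/11/18 is a Monday and is not a listed holiday, so no roll-forward applies.

2030/11/18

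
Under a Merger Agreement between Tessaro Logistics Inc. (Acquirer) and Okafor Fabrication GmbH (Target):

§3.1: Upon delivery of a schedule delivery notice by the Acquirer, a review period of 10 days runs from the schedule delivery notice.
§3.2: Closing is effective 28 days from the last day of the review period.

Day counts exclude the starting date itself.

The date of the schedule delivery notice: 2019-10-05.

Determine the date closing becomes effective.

The last day of the review period: 2019-10-05 + 10 days = 2019-10-15.
Adding 28 calendar days to 2019-10-15 gives 2019-11-12, which is the date closing becomes effective.

2019-11-12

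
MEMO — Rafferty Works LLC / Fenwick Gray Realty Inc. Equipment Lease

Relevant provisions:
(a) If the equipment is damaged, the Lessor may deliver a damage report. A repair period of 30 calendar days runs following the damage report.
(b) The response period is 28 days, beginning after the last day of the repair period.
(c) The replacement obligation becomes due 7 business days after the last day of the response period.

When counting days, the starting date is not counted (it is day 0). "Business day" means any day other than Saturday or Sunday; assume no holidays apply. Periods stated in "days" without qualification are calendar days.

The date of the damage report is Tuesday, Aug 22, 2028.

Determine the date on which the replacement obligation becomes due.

Adding 30 calendar days to Aug 22, 2028 gives Sep 21, 2028, which is the last day of the repair period.
Adding 28 calendar days to Sep 21, 2028 gives Oct 19, 2028, which is the last day of the response period.
The date on which the replacement obligation becomes due: 7 business days after Thursday, Oct 19, 2028, skipping weekends — Oct 20, Oct 23, Oct 24, Oct 25, Oct 26, Oct 27, Oct 30 — lands on Monday, Oct 30, 2028.

Oct 30, 2028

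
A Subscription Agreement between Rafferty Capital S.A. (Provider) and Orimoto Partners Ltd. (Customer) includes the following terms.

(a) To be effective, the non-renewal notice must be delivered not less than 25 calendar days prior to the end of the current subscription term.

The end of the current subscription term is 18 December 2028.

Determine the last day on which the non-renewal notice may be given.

18 December 2028 minus 25 days is 23 November 2028.

23 November 2028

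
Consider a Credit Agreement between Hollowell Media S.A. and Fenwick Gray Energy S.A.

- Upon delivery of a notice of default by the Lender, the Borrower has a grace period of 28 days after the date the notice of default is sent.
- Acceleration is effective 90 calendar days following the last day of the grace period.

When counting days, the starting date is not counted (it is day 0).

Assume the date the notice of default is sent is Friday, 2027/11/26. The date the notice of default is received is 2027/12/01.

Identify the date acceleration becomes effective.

2028/03/23

Adding 28 calendar days to 2027/11/26 gives 2027/12/24, which is the last day of the grace period.
Adding 90 calendar days to 2027/12/24 gives 2028/03/23, which is the date acceleration becomes effective.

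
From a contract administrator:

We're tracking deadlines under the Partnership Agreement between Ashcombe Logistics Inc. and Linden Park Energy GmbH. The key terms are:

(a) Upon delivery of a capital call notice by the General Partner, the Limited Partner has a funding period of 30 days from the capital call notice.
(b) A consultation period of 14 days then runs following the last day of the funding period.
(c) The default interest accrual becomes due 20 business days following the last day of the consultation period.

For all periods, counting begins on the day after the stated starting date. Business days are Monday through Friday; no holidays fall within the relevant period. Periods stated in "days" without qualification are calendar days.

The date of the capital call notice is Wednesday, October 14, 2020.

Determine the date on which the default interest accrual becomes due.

December 25, 2020

The last day of the funding period: 30 calendar days after October 14, 2020 is November 13, 2020.
The last day of the consultation period: 14 calendar days after November 13, 2020 is November 27, 2020.
The date on which the default interest accrual becomes due: counting 20 business days from Friday, November 27, 2020 (Nov 30, Dec 1, Dec 2, Dec 3, …, Dec 23, Dec 24, Dec 25, skipping weekends) reaches Friday, December 25, 2020.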